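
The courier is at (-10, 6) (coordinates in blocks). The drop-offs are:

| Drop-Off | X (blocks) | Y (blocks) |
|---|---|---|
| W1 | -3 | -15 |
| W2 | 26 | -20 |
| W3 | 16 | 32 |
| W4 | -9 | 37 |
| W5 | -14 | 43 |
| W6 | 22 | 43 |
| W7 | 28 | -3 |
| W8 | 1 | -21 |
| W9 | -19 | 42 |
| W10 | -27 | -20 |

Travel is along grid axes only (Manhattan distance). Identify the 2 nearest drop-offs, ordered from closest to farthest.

W1, W4

Distances from (-10, 6):
W1: |7| + |-21| = 7 + 21 = 28 blocks
W2: |36| + |-26| = 36 + 26 = 62 blocks
W3: |26| + |26| = 26 + 26 = 52 blocks
W4: |1| + |31| = 1 + 31 = 32 blocks
W5: |-4| + |37| = 4 + 37 = 41 blocks
W6: |32| + |37| = 32 + 37 = 69 blocks
W7: |38| + |-9| = 38 + 9 = 47 blocks
W8: |11| + |-27| = 11 + 27 = 38 blocks
W9: |-9| + |36| = 9 + 36 = 45 blocks
W10: |-17| + |-26| = 17 + 26 = 43 blocks
Sorted: W1 (28 blocks) < W4 (32 blocks) < W8 (38 blocks) < W5 (41 blocks) < …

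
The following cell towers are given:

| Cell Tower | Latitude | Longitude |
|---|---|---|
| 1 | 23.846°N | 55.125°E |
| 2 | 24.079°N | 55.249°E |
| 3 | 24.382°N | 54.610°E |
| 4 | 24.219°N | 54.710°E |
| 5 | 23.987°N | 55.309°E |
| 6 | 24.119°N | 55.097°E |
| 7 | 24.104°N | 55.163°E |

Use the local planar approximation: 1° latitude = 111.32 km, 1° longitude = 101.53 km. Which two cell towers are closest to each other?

Pairwise distances:
6–7: √((-0.015·111.32)² + (0.066·101.53)²) = √(2.78823 + 44.90313) = 6.906 km
2–7: √((0.025·111.32)² + (-0.086·101.53)²) = √(7.74509 + 76.24049) = 9.164 km
2–5: √((-0.092·111.32)² + (0.060·101.53)²) = √(104.88709 + 37.11003) = 11.916 km
2–6: √((0.040·111.32)² + (-0.152·101.53)²) = √(19.82743 + 238.16391) = 16.062 km
5–7: √((0.117·111.32)² + (-0.146·101.53)²) = √(169.63604 + 219.73259) = 19.732 km
3–4: √((-0.163·111.32)² + (0.100·101.53)²) = √(329.24683 + 103.08341) = 20.793 km
1–5: √((0.141·111.32)² + (0.184·101.53)²) = √(246.36818 + 348.99919) = 24.400 km
5–6: √((0.132·111.32)² + (-0.212·101.53)²) = √(215.92069 + 463.29807) = 26.062 km
1–2: √((0.233·111.32)² + (0.124·101.53)²) = √(672.75702 + 158.50105) = 28.832 km
1–7: √((0.258·111.32)² + (0.038·101.53)²) = √(824.87057 + 14.88524) = 28.979 km
1–6: √((0.273·111.32)² + (-0.028·101.53)²) = √(923.57398 + 8.08174) = 30.523 km
4–6: √((-0.100·111.32)² + (0.387·101.53)²) = √(123.92142 + 1543.86991) = 40.839 km
4–7: √((-0.115·111.32)² + (0.453·101.53)²) = √(163.88608 + 2115.36433) = 47.741 km
2–4: √((0.140·111.32)² + (-0.539·101.53)²) = √(242.88599 + 2994.78951) = 56.901 km
3–6: √((-0.263·111.32)² + (0.487·101.53)²) = √(857.15210 + 2444.81890) = 57.463 km
1–4: √((0.373·111.32)² + (-0.415·101.53)²) = √(1724.10638 + 1775.35401) = 59.156 km
3–7: √((-0.278·111.32)² + (0.553·101.53)²) = √(957.71433 + 3152.38342) = 64.110 km
4–5: √((-0.232·111.32)² + (0.599·101.53)²) = √(666.99467 + 3698.64302) = 66.073 km
2–3: √((0.303·111.32)² + (-0.639·101.53)²) = √(1137.71020 + 4209.11206) = 73.122 km
1–3: √((0.536·111.32)² + (-0.515·101.53)²) = √(3560.21294 + 2734.02972) = 79.336 km
3–5: √((-0.395·111.32)² + (0.699·101.53)²) = √(1933.48402 + 5036.66567) = 83.487 km
Closest pair: 6–7 at 6.906 km.

6 and 7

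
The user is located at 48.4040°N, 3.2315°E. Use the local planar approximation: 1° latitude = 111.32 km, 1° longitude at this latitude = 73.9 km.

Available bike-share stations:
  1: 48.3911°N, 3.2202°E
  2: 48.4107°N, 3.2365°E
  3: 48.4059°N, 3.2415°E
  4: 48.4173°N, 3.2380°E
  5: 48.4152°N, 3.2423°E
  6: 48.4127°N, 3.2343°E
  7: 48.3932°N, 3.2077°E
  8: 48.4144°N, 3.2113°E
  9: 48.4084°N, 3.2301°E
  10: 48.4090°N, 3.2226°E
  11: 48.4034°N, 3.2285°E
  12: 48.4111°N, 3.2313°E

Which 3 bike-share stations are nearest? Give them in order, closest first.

11, 9, 3

Distances from 48.4040°N, 3.2315°E:
1: √((-0.0129·111.32)² + (-0.0113·73.9)²) = √(2.062176 + 0.697342) = 1.6612 km
2: √((0.0067·111.32)² + (0.0050·73.9)²) = √(0.556283 + 0.136530) = 0.8324 km
3: √((0.0019·111.32)² + (0.0100·73.9)²) = √(0.044736 + 0.546121) = 0.7687 km
4: √((0.0133·111.32)² + (0.0065·73.9)²) = √(2.192046 + 0.230736) = 1.5565 km
5: √((0.0112·111.32)² + (0.0108·73.9)²) = √(1.554470 + 0.636996) = 1.4804 km
6: √((0.0087·111.32)² + (0.0028·73.9)²) = √(0.937961 + 0.042816) = 0.9903 km
7: √((-0.0108·111.32)² + (-0.0238·73.9)²) = √(1.445419 + 3.093448) = 2.1305 km
8: √((0.0104·111.32)² + (-0.0202·73.9)²) = √(1.340334 + 2.228392) = 1.8891 km
9: √((0.0044·111.32)² + (-0.0014·73.9)²) = √(0.239912 + 0.010704) = 0.5006 km
10: √((0.0050·111.32)² + (-0.0089·73.9)²) = √(0.309804 + 0.432582) = 0.8616 km
11: √((-0.0006·111.32)² + (-0.0030·73.9)²) = √(0.004461 + 0.049151) = 0.2315 km
12: √((0.0071·111.32)² + (-0.0002·73.9)²) = √(0.624688 + 0.000218) = 0.7905 km
Sorted: 11 (0.2315 km) < 9 (0.5006 km) < 3 (0.7687 km) < 12 (0.7905 km) < 2 (0.8324 km) < …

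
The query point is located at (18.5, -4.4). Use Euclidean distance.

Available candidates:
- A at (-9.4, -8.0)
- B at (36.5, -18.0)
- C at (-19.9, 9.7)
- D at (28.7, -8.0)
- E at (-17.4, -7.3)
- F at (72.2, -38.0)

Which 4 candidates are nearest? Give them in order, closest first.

D, B, A, E

Distances from (18.5, -4.4):
A: √((-27.9)² + (-3.6)²) = √(778.410 + 12.960) = 28.1
B: √((18.0)² + (-13.6)²) = √(324.000 + 184.960) = 22.6
C: √((-38.4)² + (14.1)²) = √(1474.560 + 198.810) = 40.9
D: √((10.2)² + (-3.6)²) = √(104.040 + 12.960) = 10.8
E: √((-35.9)² + (-2.9)²) = √(1288.810 + 8.410) = 36.0
F: √((53.7)² + (-33.6)²) = √(2883.690 + 1128.960) = 63.3
Sorted: D (10.8) < B (22.6) < A (28.1) < E (36.0) < C (40.9) < F (63.3)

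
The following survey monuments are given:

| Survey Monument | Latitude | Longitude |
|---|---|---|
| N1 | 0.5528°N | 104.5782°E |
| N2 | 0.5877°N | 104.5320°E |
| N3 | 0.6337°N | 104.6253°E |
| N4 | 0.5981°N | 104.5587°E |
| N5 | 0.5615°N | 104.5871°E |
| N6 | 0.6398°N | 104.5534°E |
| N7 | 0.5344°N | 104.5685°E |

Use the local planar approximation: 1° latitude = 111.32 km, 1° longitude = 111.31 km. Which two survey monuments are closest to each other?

Pairwise distances:
N1–N2: 6.4451 km
N1–N3: 10.4207 km
N1–N4: 5.4901 km
N1–N5: 1.3854 km
N1–N6: 10.0706 km
N1–N7: 2.3154 km
N2–N3: 11.5791 km
N2–N4: 3.1895 km
N2–N5: 6.7913 km
N2–N6: 6.2699 km
N2–N7: 7.1910 km
N3–N4: 8.4060 km
N3–N5: 9.0928 km
N3–N6: 8.0319 km
N3–N7: 12.7344 km
N4–N5: 5.1569 km
N4–N6: 4.6794 km
N4–N7: 7.1745 km
N5–N6: 9.4893 km
N5–N7: 3.6589 km
N6–N7: 11.8529 km
Closest pair: N1–N5 at 1.3854 km.

N1 and N5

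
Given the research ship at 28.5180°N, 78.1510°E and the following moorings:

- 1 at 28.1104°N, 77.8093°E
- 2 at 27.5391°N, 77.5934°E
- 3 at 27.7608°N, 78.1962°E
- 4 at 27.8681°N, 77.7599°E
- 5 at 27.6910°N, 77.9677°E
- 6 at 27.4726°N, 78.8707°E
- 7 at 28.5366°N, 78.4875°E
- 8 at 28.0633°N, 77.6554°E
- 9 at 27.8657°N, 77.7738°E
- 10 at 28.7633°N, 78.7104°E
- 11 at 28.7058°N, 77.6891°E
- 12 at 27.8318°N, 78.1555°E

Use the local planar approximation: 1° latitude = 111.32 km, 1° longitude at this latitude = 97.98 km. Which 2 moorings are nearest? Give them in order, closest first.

7, 11

Distances from 28.5180°N, 78.1510°E:
1: √((-0.4076·111.32)² + (-0.3417·97.98)²) = √(2058.802780 + 1120.894731) = 56.3888 km
2: √((-0.9789·111.32)² + (-0.5576·97.98)²) = √(11874.711096 + 2984.835494) = 121.8997 km
3: √((-0.7572·111.32)² + (0.0452·97.98)²) = √(7105.057647 + 19.613348) = 84.4078 km
4: √((-0.6499·111.32)² + (-0.3911·97.98)²) = √(5234.069309 + 1468.420714) = 81.8687 km
5: √((-0.8270·111.32)² + (-0.1833·97.98)²) = √(8475.345559 + 322.552045) = 93.7971 km
6: √((-1.0454·111.32)² + (0.7197·97.98)²) = √(13542.891118 + 4972.535309) = 136.0714 km
7: √((0.0186·111.32)² + (0.3365·97.98)²) = √(4.287186 + 1087.038704) = 33.0352 km
8: √((-0.4547·111.32)² + (-0.4956·97.98)²) = √(2562.101341 + 2357.965604) = 70.1432 km
9: √((-0.6523·111.32)² + (-0.3772·97.98)²) = √(5272.798224 + 1365.897903) = 81.4782 km
10: √((0.2453·111.32)² + (0.5594·97.98)²) = √(745.661108 + 3004.137415) = 61.2356 km
11: √((0.1878·111.32)² + (-0.4619·97.98)²) = √(437.056488 + 2048.192609) = 49.8523 km
12: √((-0.6862·111.32)² + (0.0045·97.98)²) = √(5835.093544 + 0.194402) = 76.3891 km
Sorted: 7 (33.0352 km) < 11 (49.8523 km) < 1 (56.3888 km) < 10 (61.2356 km) < …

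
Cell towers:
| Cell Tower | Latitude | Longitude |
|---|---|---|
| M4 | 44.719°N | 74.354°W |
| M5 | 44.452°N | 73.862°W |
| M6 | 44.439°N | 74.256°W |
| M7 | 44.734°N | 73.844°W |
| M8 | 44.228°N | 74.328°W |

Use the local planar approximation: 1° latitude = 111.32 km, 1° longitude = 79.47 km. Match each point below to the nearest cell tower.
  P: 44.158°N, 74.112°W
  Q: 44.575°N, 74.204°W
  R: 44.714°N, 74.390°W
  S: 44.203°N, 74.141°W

P at 44.158°N, 74.112°W:
  M4: √((0.561·111.32)² + (-0.242·79.47)²) = √(3900.06745 + 369.85982) = 65.345 km
  M5: √((0.294·111.32)² + (0.250·79.47)²) = √(1071.12722 + 394.71756) = 38.286 km
  M6: √((0.281·111.32)² + (-0.144·79.47)²) = √(978.49596 + 130.95781) = 33.308 km
  M7: √((0.576·111.32)² + (0.268·79.47)²) = √(4111.41544 + 453.60310) = 67.565 km
  M8: √((0.070·111.32)² + (-0.216·79.47)²) = √(60.72150 + 294.65508) = 18.851 km
  → nearest: M8 (18.851 km)
Q at 44.575°N, 74.204°W:
  M4: √((0.144·111.32)² + (-0.150·79.47)²) = √(256.96346 + 142.09832) = 19.977 km
  M5: √((-0.123·111.32)² + (0.342·79.47)²) = √(187.48072 + 738.68391) = 30.433 km
  M6: √((-0.136·111.32)² + (-0.052·79.47)²) = √(229.20507 + 17.07706) = 15.693 km
  M7: √((0.159·111.32)² + (0.360·79.47)²) = √(313.28575 + 818.48632) = 33.642 km
  M8: √((-0.347·111.32)² + (-0.124·79.47)²) = √(1492.12547 + 97.10683) = 39.865 km
  → nearest: M6 (15.693 km)
R at 44.714°N, 74.390°W:
  M4: √((0.005·111.32)² + (0.036·79.47)²) = √(0.30980 + 8.18486) = 2.915 km
  M5: √((-0.262·111.32)² + (0.528·79.47)²) = √(850.64622 + 1760.65503) = 51.101 km
  M6: √((-0.275·111.32)² + (0.134·79.47)²) = √(937.15577 + 113.40078) = 32.412 km
  M7: √((0.020·111.32)² + (0.546·79.47)²) = √(4.95686 + 1882.74590) = 43.448 km
  M8: √((-0.486·111.32)² + (0.062·79.47)²) = √(2926.97447 + 24.27671) = 54.325 km
  → nearest: M4 (2.915 km)
S at 44.203°N, 74.141°W:
  M4: √((0.516·111.32)² + (-0.213·79.47)²) = √(3299.48227 + 286.52705) = 59.883 km
  M5: √((0.249·111.32)² + (0.279·79.47)²) = √(768.32522 + 491.60335) = 35.495 km
  M6: √((0.236·111.32)² + (-0.115·79.47)²) = √(690.19276 + 83.52223) = 27.816 km
  M7: √((0.531·111.32)² + (0.297·79.47)²) = √(3494.10086 + 557.08225) = 63.649 km
  M8: √((0.025·111.32)² + (-0.187·79.47)²) = √(7.74509 + 220.84605) = 15.119 km
  → nearest: M8 (15.119 km)

P→M8; Q→M6; R→M4; S→M8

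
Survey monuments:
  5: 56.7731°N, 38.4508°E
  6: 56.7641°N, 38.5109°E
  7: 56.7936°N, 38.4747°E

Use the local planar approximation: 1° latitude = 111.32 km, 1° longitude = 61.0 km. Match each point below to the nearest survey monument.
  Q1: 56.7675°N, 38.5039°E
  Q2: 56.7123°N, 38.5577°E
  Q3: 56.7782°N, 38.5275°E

Q1 at 56.7675°N, 38.5039°E:
  5: √((0.0056·111.32)² + (-0.0531·61.0)²) = √(0.388618 + 10.491769) = 3.2985 km
  6: √((-0.0034·111.32)² + (0.0070·61.0)²) = √(0.143253 + 0.182329) = 0.5706 km
  7: √((0.0261·111.32)² + (-0.0292·61.0)²) = √(8.441651 + 3.172673) = 3.4080 km
  → nearest: 6 (0.5706 km)
Q2 at 56.7123°N, 38.5577°E:
  5: √((0.0608·111.32)² + (-0.1069·61.0)²) = √(45.809289 + 42.522137) = 9.3985 km
  6: √((0.0518·111.32)² + (-0.0468·61.0)²) = √(33.251092 + 8.149883) = 6.4344 km
  7: √((0.0813·111.32)² + (-0.0830·61.0)²) = √(81.908220 + 25.633969) = 10.3703 km
  → nearest: 6 (6.4344 km)
Q3 at 56.7782°N, 38.5275°E:
  5: √((-0.0051·111.32)² + (-0.0767·61.0)²) = √(0.322320 + 21.890234) = 4.7130 km
  6: √((-0.0141·111.32)² + (-0.0166·61.0)²) = √(2.463682 + 1.025359) = 1.8679 km
  7: √((0.0154·111.32)² + (-0.0528·61.0)²) = √(2.938920 + 10.373553) = 3.6486 km
  → nearest: 6 (1.8679 km)

Q1→6; Q2→6; Q3→6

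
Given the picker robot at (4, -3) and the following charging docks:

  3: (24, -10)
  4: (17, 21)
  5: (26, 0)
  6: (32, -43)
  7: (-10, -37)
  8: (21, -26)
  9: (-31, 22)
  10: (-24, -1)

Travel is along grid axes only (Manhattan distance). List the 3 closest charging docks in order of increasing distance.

Distances from (4, -3):
3: 27
4: 37
5: 25
6: 68
7: 48
8: 40
9: 60
10: 30
Sorted: 5 (25) < 3 (27) < 10 (30) < 4 (37) < 8 (40) < …

5, 3, 10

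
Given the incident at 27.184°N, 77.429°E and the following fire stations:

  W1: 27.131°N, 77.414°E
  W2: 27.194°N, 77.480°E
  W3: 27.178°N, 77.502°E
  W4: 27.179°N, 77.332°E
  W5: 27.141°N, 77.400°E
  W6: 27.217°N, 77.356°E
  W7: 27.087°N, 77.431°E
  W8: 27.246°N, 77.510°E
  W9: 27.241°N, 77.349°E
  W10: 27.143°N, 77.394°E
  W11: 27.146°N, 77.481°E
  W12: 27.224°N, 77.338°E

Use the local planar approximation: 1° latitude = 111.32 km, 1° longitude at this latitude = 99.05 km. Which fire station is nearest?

Distances from 27.184°N, 77.429°E:
W1: √((-0.053·111.32)² + (-0.015·99.05)²) = √(34.80953 + 2.20745) = 6.084 km
W2: √((0.010·111.32)² + (0.051·99.05)²) = √(1.23921 + 25.51816) = 5.173 km
W3: √((-0.006·111.32)² + (0.073·99.05)²) = √(0.44612 + 52.28230) = 7.261 km
W4: √((-0.005·111.32)² + (-0.097·99.05)²) = √(0.30980 + 92.31078) = 9.624 km
W5: √((-0.043·111.32)² + (-0.029·99.05)²) = √(22.91307 + 8.25097) = 5.582 km
W6: √((0.033·111.32)² + (-0.073·99.05)²) = √(13.49504 + 52.28230) = 8.110 km
W7: √((-0.097·111.32)² + (0.002·99.05)²) = √(116.59767 + 0.03924) = 10.800 km
W8: √((0.062·111.32)² + (0.081·99.05)²) = √(47.63540 + 64.36933) = 10.583 km
W9: √((0.057·111.32)² + (-0.080·99.05)²) = √(40.26207 + 62.78978) = 10.151 km
W10: √((-0.041·111.32)² + (-0.035·99.05)²) = √(20.83119 + 12.01836) = 5.731 km
W11: √((-0.038·111.32)² + (0.052·99.05)²) = √(17.89425 + 26.52868) = 6.665 km
W12: √((0.040·111.32)² + (-0.091·99.05)²) = √(19.82743 + 81.24408) = 10.053 km
Minimum: W2 at 5.173 km.

W2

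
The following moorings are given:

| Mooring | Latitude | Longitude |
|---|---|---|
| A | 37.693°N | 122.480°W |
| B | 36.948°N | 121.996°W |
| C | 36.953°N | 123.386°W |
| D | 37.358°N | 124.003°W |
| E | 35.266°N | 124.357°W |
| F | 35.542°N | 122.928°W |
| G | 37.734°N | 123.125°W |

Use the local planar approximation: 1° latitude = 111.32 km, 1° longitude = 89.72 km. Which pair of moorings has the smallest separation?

Pairwise distances:
A–G: 58.049 km
C–D: 71.394 km
D–G: 89.204 km
C–G: 90.039 km
A–B: 93.614 km
A–C: 115.730 km
B–C: 124.712 km
E–F: 131.840 km
B–G: 133.852 km
A–D: 141.641 km
C–F: 162.359 km
B–F: 177.452 km
B–D: 185.762 km
C–E: 207.020 km
D–F: 223.986 km
D–E: 235.037 km
A–F: 242.799 km
F–G: 244.653 km
B–E: 282.720 km
E–G: 296.140 km
A–E: 318.361 km
Closest pair: A–G at 58.049 km.

A and G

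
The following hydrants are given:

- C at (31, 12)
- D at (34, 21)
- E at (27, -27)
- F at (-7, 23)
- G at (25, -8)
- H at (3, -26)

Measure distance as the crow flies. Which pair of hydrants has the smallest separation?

Pairwise distances:
C–D: √((3)² + (9)²) = √(9.000 + 81.000) = 9.5
C–E: √((-4)² + (-39)²) = √(16.000 + 1521.000) = 39.2
C–F: √((-38)² + (11)²) = √(1444.000 + 121.000) = 39.6
C–G: √((-6)² + (-20)²) = √(36.000 + 400.000) = 20.9
C–H: √((-28)² + (-38)²) = √(784.000 + 1444.000) = 47.2
D–E: √((-7)² + (-48)²) = √(49.000 + 2304.000) = 48.5
D–F: √((-41)² + (2)²) = √(1681.000 + 4.000) = 41.0
D–G: √((-9)² + (-29)²) = √(81.000 + 841.000) = 30.4
D–H: √((-31)² + (-47)²) = √(961.000 + 2209.000) = 56.3
E–F: √((-34)² + (50)²) = √(1156.000 + 2500.000) = 60.5
E–G: √((-2)² + (19)²) = √(4.000 + 361.000) = 19.1
E–H: √((-24)² + (1)²) = √(576.000 + 1.000) = 24.0
F–G: √((32)² + (-31)²) = √(1024.000 + 961.000) = 44.6
F–H: √((10)² + (-49)²) = √(100.000 + 2401.000) = 50.0
G–H: √((-22)² + (-18)²) = √(484.000 + 324.000) = 28.4
Closest pair: C–D at 9.5.

C and D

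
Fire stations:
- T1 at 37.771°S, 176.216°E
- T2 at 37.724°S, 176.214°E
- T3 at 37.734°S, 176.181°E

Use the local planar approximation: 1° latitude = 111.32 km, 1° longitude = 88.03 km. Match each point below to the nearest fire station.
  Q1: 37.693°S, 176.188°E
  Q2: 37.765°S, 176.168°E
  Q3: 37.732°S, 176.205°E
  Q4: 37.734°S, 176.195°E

Q1 at 37.693°S, 176.188°E:
  T1: 9.026 km
  T2: 4.141 km
  T3: 4.606 km
  → nearest: T2 (4.141 km)
Q2 at 37.765°S, 176.168°E:
  T1: 4.278 km
  T2: 6.102 km
  T3: 3.636 km
  → nearest: T3 (3.636 km)
Q3 at 37.732°S, 176.205°E:
  T1: 4.448 km
  T2: 1.192 km
  T3: 2.124 km
  → nearest: T2 (1.192 km)
Q4 at 37.734°S, 176.195°E:
  T1: 4.515 km
  T2: 2.009 km
  T3: 1.232 km
  → nearest: T3 (1.232 km)

Q1→T2; Q2→T3; Q3→T2; Q4→T3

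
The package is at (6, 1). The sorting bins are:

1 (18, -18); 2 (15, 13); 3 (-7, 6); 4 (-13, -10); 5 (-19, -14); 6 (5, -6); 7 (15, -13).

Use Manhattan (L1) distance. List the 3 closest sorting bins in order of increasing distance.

6, 3, 2

Distances from (6, 1):
1: |12| + |-19| = 12 + 19 = 31
2: |9| + |12| = 9 + 12 = 21
3: |-13| + |5| = 13 + 5 = 18
4: |-19| + |-11| = 19 + 11 = 30
5: |-25| + |-15| = 25 + 15 = 40
6: |-1| + |-7| = 1 + 7 = 8
7: |9| + |-14| = 9 + 14 = 23
Sorted: 6 (8) < 3 (18) < 2 (21) < 7 (23) < 4 (30) < …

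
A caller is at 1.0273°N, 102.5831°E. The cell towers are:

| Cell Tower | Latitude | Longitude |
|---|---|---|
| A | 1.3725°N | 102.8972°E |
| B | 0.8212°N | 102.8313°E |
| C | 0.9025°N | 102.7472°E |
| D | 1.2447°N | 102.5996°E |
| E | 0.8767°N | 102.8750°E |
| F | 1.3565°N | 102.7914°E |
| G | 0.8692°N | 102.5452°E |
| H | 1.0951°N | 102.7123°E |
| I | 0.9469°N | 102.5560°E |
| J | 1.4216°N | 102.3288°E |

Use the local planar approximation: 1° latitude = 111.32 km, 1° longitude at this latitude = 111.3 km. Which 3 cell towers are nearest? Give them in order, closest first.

I, H, G

Distances from 1.0273°N, 102.5831°E:
A: √((0.3452·111.32)² + (0.3141·111.3)²) = √(1476.685360 + 1222.154754) = 51.9504 km
B: √((-0.2061·111.32)² + (0.2482·111.3)²) = √(526.383635 + 763.121840) = 35.9097 km
C: √((-0.1248·111.32)² + (0.1641·111.3)²) = √(193.008114 + 333.585750) = 22.9476 km
D: √((0.2174·111.32)² + (0.0165·111.3)²) = √(585.686852 + 3.372549) = 24.2705 km
E: √((-0.1506·111.32)² + (0.2919·111.3)²) = √(281.058251 + 1055.500683) = 36.5590 km
F: √((0.3292·111.32)² + (0.2083·111.3)²) = √(1342.969187 + 537.488119) = 43.3642 km
G: √((-0.1581·111.32)² + (-0.0379·111.3)²) = √(309.749158 + 17.793802) = 18.0981 km
H: √((0.0678·111.32)² + (0.1292·111.3)²) = √(56.964696 + 206.783250) = 16.2403 km
I: √((-0.0804·111.32)² + (-0.0271·111.3)²) = √(80.104791 + 9.097643) = 9.4447 km
J: √((0.3943·111.32)² + (-0.2543·111.3)²) = √(1926.637235 + 801.093207) = 52.2277 km
Sorted: I (9.4447 km) < H (16.2403 km) < G (18.0981 km) < C (22.9476 km) < D (24.2705 km) < …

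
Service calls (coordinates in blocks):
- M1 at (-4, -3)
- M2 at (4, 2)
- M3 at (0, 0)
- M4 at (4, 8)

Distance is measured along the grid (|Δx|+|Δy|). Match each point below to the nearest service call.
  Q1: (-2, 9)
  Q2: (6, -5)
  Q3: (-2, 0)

Q1 at (-2, 9):
  M1: 14 blocks
  M2: 13 blocks
  M3: 11 blocks
  M4: 7 blocks
  → nearest: M4 (7 blocks)
Q2 at (6, -5):
  M1: 12 blocks
  M2: 9 blocks
  M3: 11 blocks
  M4: 15 blocks
  → nearest: M2 (9 blocks)
Q3 at (-2, 0):
  M1: 5 blocks
  M2: 8 blocks
  M3: 2 blocks
  M4: 14 blocks
  → nearest: M3 (2 blocks)

Q1→M4; Q2→M2; Q3→M3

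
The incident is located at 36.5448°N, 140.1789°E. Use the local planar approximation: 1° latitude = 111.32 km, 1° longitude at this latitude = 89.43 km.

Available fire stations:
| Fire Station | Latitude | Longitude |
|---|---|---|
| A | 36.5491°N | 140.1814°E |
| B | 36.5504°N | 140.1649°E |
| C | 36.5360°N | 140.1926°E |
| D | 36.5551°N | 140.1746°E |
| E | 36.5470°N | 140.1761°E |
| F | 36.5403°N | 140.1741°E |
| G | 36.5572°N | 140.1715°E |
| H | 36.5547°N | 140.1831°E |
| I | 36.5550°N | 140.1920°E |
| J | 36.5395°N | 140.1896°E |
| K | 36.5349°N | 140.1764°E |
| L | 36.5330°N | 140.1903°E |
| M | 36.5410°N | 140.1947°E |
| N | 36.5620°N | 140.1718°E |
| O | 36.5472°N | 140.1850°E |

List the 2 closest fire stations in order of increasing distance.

Distances from 36.5448°N, 140.1789°E:
A: √((0.0043·111.32)² + (0.0025·89.43)²) = √(0.229131 + 0.049986) = 0.5283 km
B: √((0.0056·111.32)² + (-0.0140·89.43)²) = √(0.388618 + 1.567554) = 1.3986 km
C: √((-0.0088·111.32)² + (0.0137·89.43)²) = √(0.959648 + 1.501093) = 1.5687 km
D: √((0.0103·111.32)² + (-0.0043·89.43)²) = √(1.314682 + 0.147878) = 1.2094 km
E: √((0.0022·111.32)² + (-0.0028·89.43)²) = √(0.059978 + 0.062702) = 0.3503 km
F: √((-0.0045·111.32)² + (-0.0048·89.43)²) = √(0.250941 + 0.184268) = 0.6597 km
G: √((0.0124·111.32)² + (-0.0074·89.43)²) = √(1.905416 + 0.437955) = 1.5308 km
H: √((0.0099·111.32)² + (0.0042·89.43)²) = √(1.214554 + 0.141080) = 1.1643 km
I: √((0.0102·111.32)² + (0.0131·89.43)²) = √(1.289278 + 1.372490) = 1.6315 km
J: √((-0.0053·111.32)² + (0.0107·89.43)²) = √(0.348095 + 0.915660) = 1.1242 km
K: √((-0.0099·111.32)² + (-0.0025·89.43)²) = √(1.214554 + 0.049986) = 1.1245 km
L: √((-0.0118·111.32)² + (0.0114·89.43)²) = √(1.725482 + 1.039384) = 1.6628 km
M: √((-0.0038·111.32)² + (0.0158·89.43)²) = √(0.178943 + 1.996552) = 1.4750 km
N: √((0.0172·111.32)² + (-0.0071·89.43)²) = √(3.666091 + 0.403165) = 2.0172 km
O: √((0.0024·111.32)² + (0.0061·89.43)²) = √(0.071379 + 0.297595) = 0.6074 km
Sorted: E (0.3503 km) < A (0.5283 km) < O (0.6074 km) < F (0.6597 km) < …

E, A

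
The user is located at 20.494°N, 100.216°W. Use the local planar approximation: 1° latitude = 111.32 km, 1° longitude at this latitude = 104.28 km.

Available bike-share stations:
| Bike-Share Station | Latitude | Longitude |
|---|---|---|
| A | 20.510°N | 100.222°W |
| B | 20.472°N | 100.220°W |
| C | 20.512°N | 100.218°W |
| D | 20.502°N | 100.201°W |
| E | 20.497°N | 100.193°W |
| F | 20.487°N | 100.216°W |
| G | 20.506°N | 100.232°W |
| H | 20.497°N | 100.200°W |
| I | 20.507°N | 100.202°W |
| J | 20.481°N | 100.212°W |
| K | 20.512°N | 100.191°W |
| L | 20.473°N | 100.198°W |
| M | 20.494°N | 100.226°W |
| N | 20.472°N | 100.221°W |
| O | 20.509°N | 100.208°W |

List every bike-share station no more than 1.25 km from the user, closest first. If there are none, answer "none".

Distances from 20.494°N, 100.216°W:
A: √((0.016·111.32)² + (-0.006·104.28)²) = √(3.17239 + 0.39148) = 1.888 km
B: √((-0.022·111.32)² + (-0.004·104.28)²) = √(5.99780 + 0.17399) = 2.484 km
C: √((0.018·111.32)² + (-0.002·104.28)²) = √(4.01505 + 0.04350) = 2.015 km
D: √((0.008·111.32)² + (0.015·104.28)²) = √(0.79310 + 2.44672) = 1.800 km
E: √((0.003·111.32)² + (0.023·104.28)²) = √(0.11153 + 5.75251) = 2.422 km
F: √((-0.007·111.32)² + (0.000·104.28)²) = √(0.60721 + 0.00000) = 0.779 km
G: √((0.012·111.32)² + (-0.016·104.28)²) = √(1.78447 + 2.78383) = 2.137 km
H: √((0.003·111.32)² + (0.016·104.28)²) = √(0.11153 + 2.78383) = 1.702 km
I: √((0.013·111.32)² + (0.014·104.28)²) = √(2.09427 + 2.13137) = 2.056 km
J: √((-0.013·111.32)² + (0.004·104.28)²) = √(2.09427 + 0.17399) = 1.506 km
K: √((0.018·111.32)² + (0.025·104.28)²) = √(4.01505 + 6.79645) = 3.288 km
L: √((-0.021·111.32)² + (0.018·104.28)²) = √(5.46493 + 3.52328) = 2.998 km
M: √((0.000·111.32)² + (-0.010·104.28)²) = √(0.00000 + 1.08743) = 1.043 km
N: √((-0.022·111.32)² + (-0.005·104.28)²) = √(5.99780 + 0.27186) = 2.504 km
O: √((0.015·111.32)² + (0.008·104.28)²) = √(2.78823 + 0.69596) = 1.867 km
Threshold 1.25 km: F (0.779 km), M (1.043 km) are within range.

F, M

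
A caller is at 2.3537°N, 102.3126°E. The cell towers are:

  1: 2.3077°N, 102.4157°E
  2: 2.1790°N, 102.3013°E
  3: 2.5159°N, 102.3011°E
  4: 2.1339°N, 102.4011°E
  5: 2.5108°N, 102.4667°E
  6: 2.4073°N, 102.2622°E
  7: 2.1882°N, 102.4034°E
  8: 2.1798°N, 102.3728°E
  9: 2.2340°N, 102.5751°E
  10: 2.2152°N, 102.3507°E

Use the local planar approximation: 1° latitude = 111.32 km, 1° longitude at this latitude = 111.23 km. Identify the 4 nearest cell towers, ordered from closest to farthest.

Distances from 2.3537°N, 102.3126°E:
1: √((-0.0460·111.32)² + (0.1031·111.23)²) = √(26.221773 + 131.510735) = 12.5592 km
2: √((-0.1747·111.32)² + (-0.0113·111.23)²) = √(378.209301 + 1.579795) = 19.4882 km
3: √((0.1622·111.32)² + (-0.0115·111.23)²) = √(326.022892 + 1.636212) = 18.1014 km
4: √((-0.2198·111.32)² + (0.0885·111.23)²) = √(598.689679 + 96.901481) = 26.3741 km
5: √((0.1571·111.32)² + (0.1541·111.23)²) = √(305.843155 + 293.798214) = 24.4876 km
6: √((0.0536·111.32)² + (-0.0504·111.23)²) = √(35.602129 + 31.427146) = 8.1871 km
7: √((-0.1655·111.32)² + (0.0908·111.23)²) = √(339.423878 + 102.003617) = 21.0102 km
8: √((-0.1739·111.32)² + (0.0602·111.23)²) = √(374.753381 + 44.837032) = 20.4839 km
9: √((-0.1197·111.32)² + (0.2625·111.23)²) = √(177.555732 + 852.515905) = 32.0947 km
10: √((-0.1385·111.32)² + (0.0381·111.23)²) = √(237.709174 + 17.959483) = 15.9896 km
Sorted: 6 (8.1871 km) < 1 (12.5592 km) < 10 (15.9896 km) < 3 (18.1014 km) < 2 (19.4882 km) < 8 (20.4839 km) < …

6, 1, 10, 3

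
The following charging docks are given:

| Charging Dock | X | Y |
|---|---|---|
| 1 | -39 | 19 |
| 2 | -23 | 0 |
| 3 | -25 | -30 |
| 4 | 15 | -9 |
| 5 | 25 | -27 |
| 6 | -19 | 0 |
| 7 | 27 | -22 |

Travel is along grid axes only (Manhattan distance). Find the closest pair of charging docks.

Pairwise distances:
1–2: 35
1–3: 63
1–4: 82
1–5: 110
1–6: 39
1–7: 107
2–3: 32
2–4: 47
2–5: 75
2–6: 4
2–7: 72
3–4: 61
3–5: 53
3–6: 36
3–7: 60
4–5: 28
4–6: 43
4–7: 25
5–6: 71
5–7: 7
6–7: 68
Closest pair: 2–6 at 4.

2 and 6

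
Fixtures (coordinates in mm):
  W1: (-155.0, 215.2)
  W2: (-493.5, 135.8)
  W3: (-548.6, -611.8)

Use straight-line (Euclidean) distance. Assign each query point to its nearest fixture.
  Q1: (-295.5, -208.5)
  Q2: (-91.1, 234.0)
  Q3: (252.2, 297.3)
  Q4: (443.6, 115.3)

Q1→W2; Q2→W1; Q3→W1; Q4→W1

Q1 at (-295.5, -208.5):
  W1: 446.4 mm
  W2: 397.2 mm
  W3: 476.1 mm
  → nearest: W2 (397.2 mm)
Q2 at (-91.1, 234.0):
  W1: 66.6 mm
  W2: 414.2 mm
  W3: 961.6 mm
  → nearest: W1 (66.6 mm)
Q3 at (252.2, 297.3):
  W1: 415.4 mm
  W2: 763.0 mm
  W3: 1211.5 mm
  → nearest: W1 (415.4 mm)
Q4 at (443.6, 115.3):
  W1: 606.9 mm
  W2: 937.3 mm
  W3: 1230.1 mm
  → nearest: W1 (606.9 mm)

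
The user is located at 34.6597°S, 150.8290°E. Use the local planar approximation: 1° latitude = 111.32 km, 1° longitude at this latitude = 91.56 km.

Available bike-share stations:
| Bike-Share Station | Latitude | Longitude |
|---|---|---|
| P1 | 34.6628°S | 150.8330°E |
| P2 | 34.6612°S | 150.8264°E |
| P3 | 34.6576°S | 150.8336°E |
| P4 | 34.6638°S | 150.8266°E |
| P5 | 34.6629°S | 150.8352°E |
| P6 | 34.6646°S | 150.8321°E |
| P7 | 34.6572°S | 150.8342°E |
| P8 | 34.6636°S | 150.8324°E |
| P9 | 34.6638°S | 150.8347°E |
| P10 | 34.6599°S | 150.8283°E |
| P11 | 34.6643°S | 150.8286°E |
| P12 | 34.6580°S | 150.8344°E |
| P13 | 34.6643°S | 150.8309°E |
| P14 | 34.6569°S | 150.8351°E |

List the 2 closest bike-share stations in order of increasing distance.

P10, P2

Distances from 34.6597°S, 150.8290°E:
P1: 0.5032 km
P2: 0.2908 km
P3: 0.4817 km
P4: 0.5066 km
P5: 0.6702 km
P6: 0.6149 km
P7: 0.5515 km
P8: 0.5342 km
P9: 0.6933 km
P10: 0.0678 km
P11: 0.5134 km
P12: 0.5294 km
P13: 0.5408 km
P14: 0.6396 km
Sorted: P10 (0.0678 km) < P2 (0.2908 km) < P3 (0.4817 km) < P1 (0.5032 km) < …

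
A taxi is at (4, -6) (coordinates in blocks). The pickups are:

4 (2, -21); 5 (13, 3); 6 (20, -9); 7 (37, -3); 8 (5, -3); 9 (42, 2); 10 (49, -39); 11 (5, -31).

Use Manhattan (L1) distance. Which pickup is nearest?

8

Distances from (4, -6):
4: |-2| + |-15| = 2 + 15 = 17 blocks
5: |9| + |9| = 9 + 9 = 18 blocks
6: |16| + |-3| = 16 + 3 = 19 blocks
7: |33| + |3| = 33 + 3 = 36 blocks
8: |1| + |3| = 1 + 3 = 4 blocks
9: |38| + |8| = 38 + 8 = 46 blocks
10: |45| + |-33| = 45 + 33 = 78 blocks
11: |1| + |-25| = 1 + 25 = 26 blocks
Minimum: 8 at 4 blocks.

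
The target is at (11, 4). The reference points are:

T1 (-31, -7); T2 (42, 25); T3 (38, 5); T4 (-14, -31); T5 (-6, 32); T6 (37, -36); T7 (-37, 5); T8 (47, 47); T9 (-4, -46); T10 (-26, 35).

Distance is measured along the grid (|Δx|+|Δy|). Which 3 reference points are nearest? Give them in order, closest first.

T3, T5, T7

Distances from (11, 4):
T1: |-42| + |-11| = 42 + 11 = 53
T2: |31| + |21| = 31 + 21 = 52
T3: |27| + |1| = 27 + 1 = 28
T4: |-25| + |-35| = 25 + 35 = 60
T5: |-17| + |28| = 17 + 28 = 45
T6: |26| + |-40| = 26 + 40 = 66
T7: |-48| + |1| = 48 + 1 = 49
T8: |36| + |43| = 36 + 43 = 79
T9: |-15| + |-50| = 15 + 50 = 65
T10: |-37| + |31| = 37 + 31 = 68
Sorted: T3 (28) < T5 (45) < T7 (49) < T2 (52) < T1 (53) < …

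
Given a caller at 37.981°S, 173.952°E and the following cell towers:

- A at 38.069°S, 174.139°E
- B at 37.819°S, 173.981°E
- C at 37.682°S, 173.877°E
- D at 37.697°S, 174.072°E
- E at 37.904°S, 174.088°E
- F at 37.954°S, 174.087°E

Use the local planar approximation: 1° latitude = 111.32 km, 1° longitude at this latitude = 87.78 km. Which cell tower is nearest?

Distances from 37.981°S, 173.952°E:
A: 19.116 km
B: 18.213 km
C: 33.930 km
D: 33.324 km
E: 14.697 km
F: 12.226 km
Minimum: F at 12.226 km.

F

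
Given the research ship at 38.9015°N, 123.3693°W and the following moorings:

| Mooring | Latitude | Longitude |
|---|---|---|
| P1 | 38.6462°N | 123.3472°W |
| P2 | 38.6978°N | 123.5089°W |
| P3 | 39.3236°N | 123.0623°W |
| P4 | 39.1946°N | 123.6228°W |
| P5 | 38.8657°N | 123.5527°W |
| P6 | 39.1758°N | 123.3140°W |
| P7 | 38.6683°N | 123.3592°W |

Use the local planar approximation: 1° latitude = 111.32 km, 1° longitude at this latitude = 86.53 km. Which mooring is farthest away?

Distances from 38.9015°N, 123.3693°W:
P1: 28.4843 km
P2: 25.6926 km
P3: 53.9775 km
P4: 39.3159 km
P5: 16.3624 km
P6: 30.9077 km
P7: 25.9745 km
Maximum: P3 at 53.9775 km.

P3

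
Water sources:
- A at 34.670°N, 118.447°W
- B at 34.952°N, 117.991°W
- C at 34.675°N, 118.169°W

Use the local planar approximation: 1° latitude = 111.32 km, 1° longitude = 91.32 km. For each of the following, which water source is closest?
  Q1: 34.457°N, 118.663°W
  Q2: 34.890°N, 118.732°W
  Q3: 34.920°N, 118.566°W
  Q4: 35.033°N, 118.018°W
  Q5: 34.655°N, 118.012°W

Q1 at 34.457°N, 118.663°W:
  A: √((0.213·111.32)² + (0.216·91.32)²) = √(562.21911 + 389.08036) = 30.843 km
  B: √((0.495·111.32)² + (0.672·91.32)²) = √(3036.38469 + 3765.91360) = 82.476 km
  C: √((0.218·111.32)² + (0.494·91.32)²) = √(588.92418 + 2035.09976) = 51.225 km
  → nearest: A (30.843 km)
Q2 at 34.890°N, 118.732°W:
  A: √((-0.220·111.32)² + (0.285·91.32)²) = √(599.77969 + 677.36309) = 35.737 km
  B: √((0.062·111.32)² + (0.741·91.32)²) = √(47.63540 + 4578.97446) = 68.019 km
  C: √((-0.215·111.32)² + (0.563·91.32)²) = √(572.82678 + 2643.31302) = 56.711 km
  → nearest: A (35.737 km)
Q3 at 34.920°N, 118.566°W:
  A: √((-0.250·111.32)² + (0.119·91.32)²) = √(774.50890 + 118.09343) = 29.876 km
  B: √((0.032·111.32)² + (0.575·91.32)²) = √(12.68955 + 2757.19508) = 52.630 km
  C: √((-0.245·111.32)² + (0.397·91.32)²) = √(743.83835 + 1314.35542) = 45.367 km
  → nearest: A (29.876 km)
Q4 at 35.033°N, 118.018°W:
  A: √((-0.363·111.32)² + (-0.429·91.32)²) = √(1632.90021 + 1534.78091) = 56.282 km
  B: √((-0.081·111.32)² + (0.027·91.32)²) = √(81.30485 + 6.07938) = 9.348 km
  C: √((-0.358·111.32)² + (-0.151·91.32)²) = √(1588.22654 + 190.14535) = 42.171 km
  → nearest: B (9.348 km)
Q5 at 34.655°N, 118.012°W:
  A: √((0.015·111.32)² + (-0.435·91.32)²) = √(2.78823 + 1578.01207) = 39.759 km
  B: √((0.297·111.32)² + (0.021·91.32)²) = √(1093.09849 + 3.67765) = 33.118 km
  C: √((0.020·111.32)² + (-0.157·91.32)²) = √(4.95686 + 205.55645) = 14.509 km
  → nearest: C (14.509 km)

Q1→A; Q2→A; Q3→A; Q4→B; Q5→C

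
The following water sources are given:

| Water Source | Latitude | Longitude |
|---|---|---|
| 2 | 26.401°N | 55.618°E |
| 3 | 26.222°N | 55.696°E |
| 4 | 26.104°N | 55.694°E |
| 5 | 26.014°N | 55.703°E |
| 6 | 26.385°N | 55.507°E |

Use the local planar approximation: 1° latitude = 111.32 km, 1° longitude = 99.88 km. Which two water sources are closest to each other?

Pairwise distances:
2–3: √((-0.179·111.32)² + (0.078·99.88)²) = √(397.05663 + 60.69407) = 21.395 km
2–4: √((-0.297·111.32)² + (0.076·99.88)²) = √(1093.09849 + 57.62146) = 33.922 km
2–5: √((-0.387·111.32)² + (0.085·99.88)²) = √(1855.95878 + 72.07670) = 43.909 km
2–6: √((-0.016·111.32)² + (-0.111·99.88)²) = √(3.17239 + 122.91447) = 11.229 km
3–4: √((-0.118·111.32)² + (-0.002·99.88)²) = √(172.54819 + 0.03990) = 13.137 km
3–5: √((-0.208·111.32)² + (0.007·99.88)²) = √(536.13365 + 0.48882) = 23.165 km
3–6: √((0.163·111.32)² + (-0.189·99.88)²) = √(329.24683 + 356.35321) = 26.184 km
4–5: √((-0.090·111.32)² + (0.009·99.88)²) = √(100.37635 + 0.80806) = 10.059 km
4–6: √((0.281·111.32)² + (-0.187·99.88)²) = √(978.49596 + 348.85125) = 36.433 km
5–6: √((0.371·111.32)² + (-0.196·99.88)²) = √(1705.66687 + 383.23857) = 45.705 km
Closest pair: 4–5 at 10.059 km.

4 and 5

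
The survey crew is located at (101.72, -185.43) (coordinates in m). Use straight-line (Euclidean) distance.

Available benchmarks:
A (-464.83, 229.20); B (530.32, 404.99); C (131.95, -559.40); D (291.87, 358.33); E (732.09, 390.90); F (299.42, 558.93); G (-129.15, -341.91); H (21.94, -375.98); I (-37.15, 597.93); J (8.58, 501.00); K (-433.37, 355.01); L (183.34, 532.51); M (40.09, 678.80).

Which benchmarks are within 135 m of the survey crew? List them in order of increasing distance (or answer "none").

none

Distances from (101.72, -185.43):
A: √((-566.55)² + (414.63)²) = √(320978.9025 + 171918.0369) = 702.07 m
B: √((428.60)² + (590.42)²) = √(183697.9600 + 348595.7764) = 729.58 m
C: √((30.23)² + (-373.97)²) = √(913.8529 + 139853.5609) = 375.19 m
D: √((190.15)² + (543.76)²) = √(36157.0225 + 295674.9376) = 576.05 m
E: √((630.37)² + (576.33)²) = √(397366.3369 + 332156.2689) = 854.12 m
F: √((197.70)² + (744.36)²) = √(39085.2900 + 554071.8096) = 770.17 m
G: √((-230.87)² + (-156.48)²) = √(53300.9569 + 24485.9904) = 278.90 m
H: √((-79.78)² + (-190.55)²) = √(6364.8484 + 36309.3025) = 206.58 m
I: √((-138.87)² + (783.36)²) = √(19284.8769 + 613652.8896) = 795.57 m
J: √((-93.14)² + (686.43)²) = √(8675.0596 + 471186.1449) = 692.72 m
K: √((-535.09)² + (540.44)²) = √(286321.3081 + 292075.3936) = 760.52 m
L: √((81.62)² + (717.94)²) = √(6661.8244 + 515437.8436) = 722.56 m
M: √((-61.63)² + (864.23)²) = √(3798.2569 + 746893.4929) = 866.42 m
Threshold 135 m: none within range.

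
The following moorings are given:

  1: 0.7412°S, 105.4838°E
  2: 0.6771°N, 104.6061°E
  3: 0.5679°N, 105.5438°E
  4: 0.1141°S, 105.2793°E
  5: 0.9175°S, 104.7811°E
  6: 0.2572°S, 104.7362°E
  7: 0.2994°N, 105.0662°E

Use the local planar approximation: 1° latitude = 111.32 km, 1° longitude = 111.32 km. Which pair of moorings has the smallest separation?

4 and 7

Pairwise distances:
1–2: 185.6720 km
1–3: 145.8820 km
1–4: 73.4269 km
1–5: 80.6489 km
1–6: 99.1412 km
1–7: 124.8194 km
2–3: 105.0902 km
2–4: 115.6441 km
2–5: 178.5766 km
2–6: 105.0098 km
2–7: 66.2657 km
3–4: 81.4300 km
3–5: 185.8785 km
3–6: 128.5256 km
3–7: 60.9922 km
4–5: 105.2345 km
4–6: 62.5213 km
4–7: 51.7840 km
5–6: 73.6743 km
5–7: 139.1334 km
6–7: 72.0322 km
Closest pair: 4–7 at 51.7840 km.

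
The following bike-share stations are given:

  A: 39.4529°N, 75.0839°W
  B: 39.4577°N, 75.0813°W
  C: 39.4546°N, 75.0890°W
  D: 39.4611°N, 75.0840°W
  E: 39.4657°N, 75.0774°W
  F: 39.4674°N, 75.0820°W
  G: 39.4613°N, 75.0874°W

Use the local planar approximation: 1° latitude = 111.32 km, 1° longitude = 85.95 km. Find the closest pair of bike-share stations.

Pairwise distances:
A–B: 0.5792 km
A–C: 0.4775 km
A–D: 0.9129 km
A–E: 1.5305 km
A–F: 1.6224 km
A–G: 0.9823 km
B–C: 0.7464 km
B–D: 0.4440 km
B–E: 0.9516 km
B–F: 1.0815 km
B–G: 0.6599 km
C–D: 0.8416 km
C–E: 1.5877 km
C–F: 1.5467 km
C–G: 0.7584 km
D–E: 0.7642 km
D–F: 0.7221 km
D–G: 0.2931 km
E–F: 0.4383 km
E–G: 0.9893 km
F–G: 0.8225 km
Closest pair: D–G at 0.2931 km.

D and G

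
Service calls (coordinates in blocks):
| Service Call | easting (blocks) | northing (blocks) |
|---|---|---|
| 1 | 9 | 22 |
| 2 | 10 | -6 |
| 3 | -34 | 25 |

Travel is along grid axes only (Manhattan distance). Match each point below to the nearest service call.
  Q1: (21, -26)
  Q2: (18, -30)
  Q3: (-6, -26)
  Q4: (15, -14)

Q1 at (21, -26):
  1: 60 blocks
  2: 31 blocks
  3: 106 blocks
  → nearest: 2 (31 blocks)
Q2 at (18, -30):
  1: 61 blocks
  2: 32 blocks
  3: 107 blocks
  → nearest: 2 (32 blocks)
Q3 at (-6, -26):
  1: 63 blocks
  2: 36 blocks
  3: 79 blocks
  → nearest: 2 (36 blocks)
Q4 at (15, -14):
  1: 42 blocks
  2: 13 blocks
  3: 88 blocks
  → nearest: 2 (13 blocks)

Q1→2; Q2→2; Q3→2; Q4→2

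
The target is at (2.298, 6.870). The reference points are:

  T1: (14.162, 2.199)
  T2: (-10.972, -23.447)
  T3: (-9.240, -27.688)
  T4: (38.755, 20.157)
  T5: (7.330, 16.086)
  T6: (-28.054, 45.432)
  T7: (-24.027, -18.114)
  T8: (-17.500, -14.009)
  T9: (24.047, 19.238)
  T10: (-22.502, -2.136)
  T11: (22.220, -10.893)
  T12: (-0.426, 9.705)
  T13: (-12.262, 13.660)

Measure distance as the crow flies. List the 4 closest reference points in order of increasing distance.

Distances from (2.298, 6.870):
T1: √((11.864)² + (-4.671)²) = √(140.75450 + 21.81824) = 12.750
T2: √((-13.270)² + (-30.317)²) = √(176.09290 + 919.12049) = 33.094
T3: √((-11.538)² + (-34.558)²) = √(133.12544 + 1194.25536) = 36.433
T4: √((36.457)² + (13.287)²) = √(1329.11285 + 176.54437) = 38.803
T5: √((5.032)² + (9.216)²) = √(25.32102 + 84.93466) = 10.500
T6: √((-30.352)² + (38.562)²) = √(921.24390 + 1487.02784) = 49.074
T7: √((-26.325)² + (-24.984)²) = √(693.00563 + 624.20026) = 36.293
T8: √((-19.798)² + (-20.879)²) = √(391.96080 + 435.93264) = 28.773
T9: √((21.749)² + (12.368)²) = √(473.01900 + 152.96742) = 25.020
T10: √((-24.800)² + (-9.006)²) = √(615.04000 + 81.10804) = 26.385
T11: √((19.922)² + (-17.763)²) = √(396.88608 + 315.52417) = 26.691
T12: √((-2.724)² + (2.835)²) = √(7.42018 + 8.03722) = 3.932
T13: √((-14.560)² + (6.790)²) = √(211.99360 + 46.10410) = 16.065
Sorted: T12 (3.932) < T5 (10.500) < T1 (12.750) < T13 (16.065) < T9 (25.020) < T10 (26.385) < …

T12, T5, T1, T13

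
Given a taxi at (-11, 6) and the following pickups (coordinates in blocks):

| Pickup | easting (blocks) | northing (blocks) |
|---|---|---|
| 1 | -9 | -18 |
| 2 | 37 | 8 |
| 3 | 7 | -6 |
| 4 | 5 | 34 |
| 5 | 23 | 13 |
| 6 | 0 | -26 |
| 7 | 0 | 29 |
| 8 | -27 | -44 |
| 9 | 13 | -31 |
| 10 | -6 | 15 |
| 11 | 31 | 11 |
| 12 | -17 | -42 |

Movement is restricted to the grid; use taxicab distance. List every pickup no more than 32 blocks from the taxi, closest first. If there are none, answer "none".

Distances from (-11, 6):
1: |2| + |-24| = 2 + 24 = 26 blocks
2: |48| + |2| = 48 + 2 = 50 blocks
3: |18| + |-12| = 18 + 12 = 30 blocks
4: |16| + |28| = 16 + 28 = 44 blocks
5: |34| + |7| = 34 + 7 = 41 blocks
6: |11| + |-32| = 11 + 32 = 43 blocks
7: |11| + |23| = 11 + 23 = 34 blocks
8: |-16| + |-50| = 16 + 50 = 66 blocks
9: |24| + |-37| = 24 + 37 = 61 blocks
10: |5| + |9| = 5 + 9 = 14 blocks
11: |42| + |5| = 42 + 5 = 47 blocks
12: |-6| + |-48| = 6 + 48 = 54 blocks
Threshold 32 blocks: 10 (14 blocks), 1 (26 blocks), 3 (30 blocks) are within range.

10, 1, 3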